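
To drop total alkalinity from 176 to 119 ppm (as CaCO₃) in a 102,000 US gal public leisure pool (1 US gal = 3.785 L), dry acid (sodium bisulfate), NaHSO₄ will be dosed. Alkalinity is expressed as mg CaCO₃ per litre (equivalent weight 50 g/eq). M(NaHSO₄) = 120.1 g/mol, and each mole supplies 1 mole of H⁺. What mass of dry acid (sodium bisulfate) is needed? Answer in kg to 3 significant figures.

52.9 kg

Volume: 102,000 US gal × 3.785 L/gal = 386,070 L.
Alkalinity to neutralize: (176 − 119) = 57 mg/L as CaCO₃ × 386,070 L = 22,010 g as CaCO₃.
Equivalents of H⁺ required: 22,010 ÷ 50 g/eq = 440.1 eq = 440.1 mol NaHSO₄.
Mass of NaHSO₄: 440.1 × 120.1 = 52,860 g.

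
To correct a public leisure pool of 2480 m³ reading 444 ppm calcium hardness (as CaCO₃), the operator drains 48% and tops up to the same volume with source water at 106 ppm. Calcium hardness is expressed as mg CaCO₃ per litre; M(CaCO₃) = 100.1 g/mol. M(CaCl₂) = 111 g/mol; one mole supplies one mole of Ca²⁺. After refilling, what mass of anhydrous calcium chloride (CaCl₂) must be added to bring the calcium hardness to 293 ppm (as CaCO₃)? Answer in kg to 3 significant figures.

Volume: 2480 m³ = 2,480,000 L.
After draining 48% and refilling: 444 × 0.52 + 106 × 0.48 = 281.76 ppm.
Deficit to target: 293 − 281.76 = 11.24 mg/L.
As CaCO₃: 11.24 mg/L × 2,480,000 L = 27,880 g; ÷ 100.1 = 278.5 mol Ca²⁺.
Mass: 278.5 × 111 = 30,910 g.

30.9 kg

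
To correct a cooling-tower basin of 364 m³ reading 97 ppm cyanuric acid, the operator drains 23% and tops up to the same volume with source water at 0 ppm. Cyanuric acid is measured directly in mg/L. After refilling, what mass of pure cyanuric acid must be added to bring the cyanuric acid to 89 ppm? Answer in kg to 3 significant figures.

Volume: 364 m³ = 364,000 L.
After draining 23% and refilling: 97 × 0.77 + 0 × 0.23 = 74.69 ppm.
Deficit to target: 89 − 74.69 = 14.31 mg/L.
Mass: 14.31 mg/L × 364,000 L = 5209 g cyanuric acid.

5.21 kg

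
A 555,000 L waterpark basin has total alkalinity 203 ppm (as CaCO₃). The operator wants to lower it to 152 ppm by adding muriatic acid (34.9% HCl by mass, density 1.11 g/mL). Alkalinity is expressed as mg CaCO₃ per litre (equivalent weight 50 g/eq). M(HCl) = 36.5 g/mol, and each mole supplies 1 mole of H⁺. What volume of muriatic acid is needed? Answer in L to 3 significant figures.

53.3 L

Alkalinity to neutralize: (203 − 152) = 51 mg/L as CaCO₃ × 555,000 L = 28,300 g as CaCO₃.
Equivalents of H⁺ required: 28,300 ÷ 50 g/eq = 566.1 eq = 566.1 mol HCl.
Mass of HCl: 566.1 × 36.5 = 20,660 g.
Mass of 34.9% solution: 20,660 / 0.349 = 59,210 g.
Volume: 59,210 g ÷ 1.11 g/mL = 53,340 mL.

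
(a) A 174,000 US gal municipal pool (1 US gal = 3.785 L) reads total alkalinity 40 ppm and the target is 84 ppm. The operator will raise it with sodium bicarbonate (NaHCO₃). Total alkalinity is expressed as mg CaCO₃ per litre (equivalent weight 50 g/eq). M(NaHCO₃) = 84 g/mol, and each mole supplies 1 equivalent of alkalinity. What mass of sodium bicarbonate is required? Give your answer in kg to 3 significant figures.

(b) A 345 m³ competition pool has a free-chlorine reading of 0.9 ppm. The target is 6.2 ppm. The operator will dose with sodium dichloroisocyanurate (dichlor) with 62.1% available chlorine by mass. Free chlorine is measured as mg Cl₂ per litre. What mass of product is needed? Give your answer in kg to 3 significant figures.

(a) Volume: 174,000 US gal × 3.785 L/gal = 658,590 L.
(a) Alkalinity to add: (84 − 40) = 44 mg/L as CaCO₃ × 658,590 L = 28,980 g as CaCO₃.
(a) Equivalents: 28,980 g ÷ 50 g/eq = 579.6 eq.
(a) NaHCO₃ supplies 1 eq per mole → 579.6 mol.
(a) Mass: 579.6 mol × 84 g/mol = 48,680 g.

(b) Volume: 345 m³ = 345,000 L.
(b) Chlorine deficit: 6.2 − 0.9 = 5.3 ppm = 5.3 mg/L as Cl₂.
(b) Cl₂ equivalent needed: 5.3 mg/L × 345,000 L = 1,828,000 mg = 1828 g.
(b) Product at 62.1% available chlorine: 1828 / 0.621 = 2944 g.

(a) 48.7 kg; (b) 2.94 kg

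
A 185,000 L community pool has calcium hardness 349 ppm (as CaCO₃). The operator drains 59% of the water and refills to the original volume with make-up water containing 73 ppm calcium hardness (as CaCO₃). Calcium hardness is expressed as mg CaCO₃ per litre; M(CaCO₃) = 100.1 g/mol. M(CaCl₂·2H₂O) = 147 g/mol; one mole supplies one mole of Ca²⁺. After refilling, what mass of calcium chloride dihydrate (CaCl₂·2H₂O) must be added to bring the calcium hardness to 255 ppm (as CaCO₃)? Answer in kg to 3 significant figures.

18.7 kg

After draining 59% and refilling: 349 × 0.41 + 73 × 0.59 = 186.16 ppm.
Deficit to target: 255 − 186.16 = 68.84 mg/L.
As CaCO₃: 68.84 mg/L × 185,000 L = 12,740 g; ÷ 100.1 = 127.2 mol Ca²⁺.
Mass: 127.2 × 147 = 18,700 g.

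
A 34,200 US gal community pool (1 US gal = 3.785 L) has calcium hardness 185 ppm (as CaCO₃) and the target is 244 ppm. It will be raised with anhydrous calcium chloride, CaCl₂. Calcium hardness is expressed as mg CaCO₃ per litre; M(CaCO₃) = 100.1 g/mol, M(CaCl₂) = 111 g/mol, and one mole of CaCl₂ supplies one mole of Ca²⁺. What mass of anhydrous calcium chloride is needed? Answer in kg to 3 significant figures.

8.47 kg

Volume: 34,200 US gal × 3.785 L/gal = 129,447 L.
Hardness to add: (244 − 185) = 59 mg/L as CaCO₃ × 129,447 L = 7637 g as CaCO₃.
Moles of Ca²⁺ (1 mol Ca²⁺ ≡ 1 mol CaCO₃): 7637 / 100.1 g/mol = 76.3 mol.
Mass of CaCl₂: 76.3 × 111 = 8469 g.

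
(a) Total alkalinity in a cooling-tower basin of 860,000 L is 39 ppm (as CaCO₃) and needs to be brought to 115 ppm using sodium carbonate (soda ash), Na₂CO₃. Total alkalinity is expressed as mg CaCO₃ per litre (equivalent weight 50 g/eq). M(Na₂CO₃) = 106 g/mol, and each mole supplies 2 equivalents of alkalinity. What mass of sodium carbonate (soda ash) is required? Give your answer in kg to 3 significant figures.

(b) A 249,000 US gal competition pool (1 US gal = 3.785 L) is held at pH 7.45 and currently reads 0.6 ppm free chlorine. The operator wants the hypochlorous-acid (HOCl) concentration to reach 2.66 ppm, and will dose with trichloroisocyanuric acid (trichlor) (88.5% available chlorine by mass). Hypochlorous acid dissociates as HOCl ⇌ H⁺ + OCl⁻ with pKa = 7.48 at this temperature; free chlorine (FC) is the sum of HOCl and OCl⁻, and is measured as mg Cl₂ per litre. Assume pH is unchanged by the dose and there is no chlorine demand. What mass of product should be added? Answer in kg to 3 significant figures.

(a) 69.3 kg; (b) 4.84 kg

(a) Alkalinity to add: (115 − 39) = 76 mg/L as CaCO₃ × 860,000 L = 65,360 g as CaCO₃.
(a) Equivalents: 65,360 g ÷ 50 g/eq = 1307 eq.
(a) Each mole of Na₂CO₃ supplies 2 eq, so 1307 / 2 = 653.6 mol.
(a) Mass: 653.6 mol × 106 g/mol = 69,280 g.

(b) Volume: 249,000 US gal × 3.785 L/gal = 942,465 L.
(b) [OCl⁻]/[HOCl] = 10^(pH − pKa) = 10^(7.45 − 7.48) = 0.9333; fraction as HOCl = 1/(1 + 0.9333) = 0.5173.
(b) Free chlorine required for 2.66 ppm HOCl: 2.66 / 0.5173 = 5.142 ppm.
(b) FC to add: 5.142 − 0.6 = 4.542 mg/L as Cl₂.
(b) Cl₂ equivalent: 4.542 mg/L × 942,465 L = 4281 g.
(b) Product at 88.5% available Cl: 4281 / 0.885 = 4837 g.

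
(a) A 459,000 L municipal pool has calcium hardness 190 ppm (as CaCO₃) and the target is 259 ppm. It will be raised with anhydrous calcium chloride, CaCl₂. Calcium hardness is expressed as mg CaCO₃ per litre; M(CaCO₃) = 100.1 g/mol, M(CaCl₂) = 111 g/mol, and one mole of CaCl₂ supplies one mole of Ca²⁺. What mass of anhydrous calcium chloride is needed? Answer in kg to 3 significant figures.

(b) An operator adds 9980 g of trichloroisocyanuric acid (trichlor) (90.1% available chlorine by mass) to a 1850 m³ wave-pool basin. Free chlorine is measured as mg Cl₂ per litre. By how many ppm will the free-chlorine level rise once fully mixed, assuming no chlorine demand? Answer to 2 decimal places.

(a) 35.1 kg; (b) 4.86 ppm

(a) Hardness to add: (259 − 190) = 69 mg/L as CaCO₃ × 459,000 L = 31,670 g as CaCO₃.
(a) Moles of Ca²⁺ (1 mol Ca²⁺ ≡ 1 mol CaCO₃): 31,670 / 100.1 g/mol = 316.4 mol.
(a) Mass of CaCl₂: 316.4 × 111 = 35,120 g.

(b) Volume: 1850 m³ = 1,850,000 L.
(b) Available chlorine delivered: 9980 g × 0.901 = 8992 g as Cl₂.
(b) Concentration rise: 8992 g / 1,850,000 L = 4.861 mg/L = 4.86 ppm.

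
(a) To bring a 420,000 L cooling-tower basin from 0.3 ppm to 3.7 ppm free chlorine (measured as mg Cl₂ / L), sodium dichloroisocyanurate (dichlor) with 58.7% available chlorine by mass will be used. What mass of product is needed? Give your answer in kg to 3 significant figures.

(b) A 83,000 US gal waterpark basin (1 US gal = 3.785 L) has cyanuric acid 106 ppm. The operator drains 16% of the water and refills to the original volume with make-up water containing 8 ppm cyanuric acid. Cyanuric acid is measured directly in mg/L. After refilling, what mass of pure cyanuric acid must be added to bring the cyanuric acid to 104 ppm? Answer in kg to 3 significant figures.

(a) 2.43 kg; (b) 4.30 kg

(a) Chlorine deficit: 3.7 − 0.3 = 3.4 ppm = 3.4 mg/L as Cl₂.
(a) Cl₂ equivalent needed: 3.4 mg/L × 420,000 L = 1,428,000 mg = 1428 g.
(a) Product at 58.7% available chlorine: 1428 / 0.587 = 2433 g.

(b) Volume: 83,000 US gal × 3.785 L/gal = 314,155 L.
(b) After draining 16% and refilling: 106 × 0.84 + 8 × 0.16 = 90.32 ppm.
(b) Deficit to target: 104 − 90.32 = 13.68 mg/L.
(b) Mass: 13.68 mg/L × 314,155 L = 4298 g cyanuric acid.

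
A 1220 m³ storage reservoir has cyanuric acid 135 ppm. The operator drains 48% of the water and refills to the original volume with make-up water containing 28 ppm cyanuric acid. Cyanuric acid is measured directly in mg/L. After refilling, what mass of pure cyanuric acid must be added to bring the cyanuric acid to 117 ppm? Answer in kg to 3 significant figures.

Volume: 1220 m³ = 1,220,000 L.
After draining 48% and refilling: 135 × 0.52 + 28 × 0.48 = 83.64 ppm.
Deficit to target: 117 − 83.64 = 33.36 mg/L.
Mass: 33.36 mg/L × 1,220,000 L = 40,700 g cyanuric acid.

40.7 kg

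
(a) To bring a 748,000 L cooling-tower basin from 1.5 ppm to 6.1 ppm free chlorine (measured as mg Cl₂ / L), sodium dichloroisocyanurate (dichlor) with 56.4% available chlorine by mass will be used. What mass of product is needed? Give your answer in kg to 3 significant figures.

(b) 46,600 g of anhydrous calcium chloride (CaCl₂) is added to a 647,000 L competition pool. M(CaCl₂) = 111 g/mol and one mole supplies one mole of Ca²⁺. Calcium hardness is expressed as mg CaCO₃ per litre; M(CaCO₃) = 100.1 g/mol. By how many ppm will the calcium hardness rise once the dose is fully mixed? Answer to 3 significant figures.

(a) Chlorine deficit: 6.1 − 1.5 = 4.6 ppm = 4.6 mg/L as Cl₂.
(a) Cl₂ equivalent needed: 4.6 mg/L × 748,000 L = 3,441,000 mg = 3441 g.
(a) Product at 56.4% available chlorine: 3441 / 0.564 = 6101 g.

(b) Moles of Ca²⁺: 46,600 g ÷ 111 g/mol = 419.8 mol.
(b) As CaCO₃: 419.8 mol × 100.1 g/mol = 42,020 g.
(b) Rise: 42,020 g / 647,000 L × 1000 = 64.95 mg/L.

(a) 6.10 kg; (b) 65.0 ppm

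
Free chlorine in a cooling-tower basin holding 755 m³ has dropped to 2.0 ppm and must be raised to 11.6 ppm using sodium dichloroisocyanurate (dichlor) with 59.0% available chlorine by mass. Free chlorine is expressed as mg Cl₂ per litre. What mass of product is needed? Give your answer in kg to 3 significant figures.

Volume: 755 m³ = 755,000 L.
Chlorine deficit: 11.6 − 2.0 = 9.6 ppm = 9.6 mg/L as Cl₂.
Cl₂ equivalent needed: 9.6 mg/L × 755,000 L = 7,248,000 mg = 7248 g.
Product at 59.0% available chlorine: 7248 / 0.59 = 12,280 g.

12.3 kg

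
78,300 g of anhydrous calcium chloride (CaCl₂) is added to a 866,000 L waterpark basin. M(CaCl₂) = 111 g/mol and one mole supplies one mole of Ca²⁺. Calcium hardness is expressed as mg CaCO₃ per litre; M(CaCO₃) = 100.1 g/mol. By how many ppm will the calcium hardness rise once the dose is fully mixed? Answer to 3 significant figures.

81.5 ppm

Moles of Ca²⁺: 78,300 g ÷ 111 g/mol = 705.4 mol.
As CaCO₃: 705.4 mol × 100.1 g/mol = 70,610 g.
Rise: 70,610 g / 866,000 L × 1000 = 81.54 mg/L.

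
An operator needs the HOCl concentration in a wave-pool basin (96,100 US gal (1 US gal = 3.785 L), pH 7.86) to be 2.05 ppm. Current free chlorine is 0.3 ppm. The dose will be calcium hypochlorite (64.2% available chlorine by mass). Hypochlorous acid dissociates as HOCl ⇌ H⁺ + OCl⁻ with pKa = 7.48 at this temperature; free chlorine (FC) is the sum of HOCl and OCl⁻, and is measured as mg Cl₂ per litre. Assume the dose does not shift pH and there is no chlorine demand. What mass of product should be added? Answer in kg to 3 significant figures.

3.78 kg

Volume: 96,100 US gal × 3.785 L/gal = 363,738 L.
[OCl⁻]/[HOCl] = 10^(pH − pKa) = 10^(7.86 − 7.48) = 2.399; fraction as HOCl = 1/(1 + 2.399) = 0.2942.
Free chlorine required for 2.05 ppm HOCl: 2.05 / 0.2942 = 6.968 ppm.
FC to add: 6.968 − 0.3 = 6.668 mg/L as Cl₂.
Cl₂ equivalent: 6.668 mg/L × 363,738 L = 2425 g.
Product at 64.2% available Cl: 2425 / 0.642 = 3778 g.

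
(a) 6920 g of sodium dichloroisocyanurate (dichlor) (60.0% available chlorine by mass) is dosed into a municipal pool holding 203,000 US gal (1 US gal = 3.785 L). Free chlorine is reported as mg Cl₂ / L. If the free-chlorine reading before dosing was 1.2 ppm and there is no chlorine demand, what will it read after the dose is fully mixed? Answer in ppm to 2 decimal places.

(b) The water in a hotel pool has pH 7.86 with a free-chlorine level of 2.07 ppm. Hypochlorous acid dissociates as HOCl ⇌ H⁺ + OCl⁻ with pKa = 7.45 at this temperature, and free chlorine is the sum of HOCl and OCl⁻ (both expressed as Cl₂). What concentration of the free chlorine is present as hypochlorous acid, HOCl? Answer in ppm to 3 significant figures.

(a) Volume: 203,000 US gal × 3.785 L/gal = 768,355 L.
(a) Available chlorine delivered: 6920 g × 0.6 = 4152 g as Cl₂.
(a) Concentration rise: 4152 g / 768,355 L = 5.404 mg/L = 5.40 ppm.
(a) Final FC: 1.2 + 5.40 = 6.60 ppm.

(b) [OCl⁻]/[HOCl] = 10^(pH − pKa) = 10^(7.86 − 7.45) = 10^0.41 = 2.57.
(b) Fraction as HOCl = 1 / (1 + 2.57) = 0.2801.
(b) HOCl = 0.2801 × 2.07 ppm = 0.5798 ppm.

(a) 6.60 ppm; (b) 0.580 ppm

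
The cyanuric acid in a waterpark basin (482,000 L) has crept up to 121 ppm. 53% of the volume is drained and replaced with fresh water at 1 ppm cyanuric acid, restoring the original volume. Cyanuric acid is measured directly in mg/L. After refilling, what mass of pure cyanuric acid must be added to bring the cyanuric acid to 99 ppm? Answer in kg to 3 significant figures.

After draining 53% and refilling: 121 × 0.47 + 1 × 0.53 = 57.4 ppm.
Deficit to target: 99 − 57.4 = 41.6 mg/L.
Mass: 41.6 mg/L × 482,000 L = 20,050 g cyanuric acid.

20.1 kg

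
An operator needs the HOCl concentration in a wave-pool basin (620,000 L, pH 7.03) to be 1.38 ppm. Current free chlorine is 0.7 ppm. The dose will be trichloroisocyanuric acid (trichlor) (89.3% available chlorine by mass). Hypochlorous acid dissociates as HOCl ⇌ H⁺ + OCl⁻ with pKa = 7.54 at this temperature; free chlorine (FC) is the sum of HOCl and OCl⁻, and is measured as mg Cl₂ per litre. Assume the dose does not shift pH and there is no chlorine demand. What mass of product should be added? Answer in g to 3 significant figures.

[OCl⁻]/[HOCl] = 10^(pH − pKa) = 10^(7.03 − 7.54) = 0.309; fraction as HOCl = 1/(1 + 0.309) = 0.7639.
Free chlorine required for 1.38 ppm HOCl: 1.38 / 0.7639 = 1.806 ppm.
FC to add: 1.806 − 0.7 = 1.106 mg/L as Cl₂.
Cl₂ equivalent: 1.106 mg/L × 620,000 L = 686 g.
Product at 89.3% available Cl: 686 / 0.893 = 768.2 g.

768 g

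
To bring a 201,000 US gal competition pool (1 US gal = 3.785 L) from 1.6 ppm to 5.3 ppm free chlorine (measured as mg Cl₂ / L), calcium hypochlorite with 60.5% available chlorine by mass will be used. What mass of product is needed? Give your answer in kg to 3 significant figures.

4.65 kg

Volume: 201,000 US gal × 3.785 L/gal = 760,785 L.
Chlorine deficit: 5.3 − 1.6 = 3.7 ppm = 3.7 mg/L as Cl₂.
Cl₂ equivalent needed: 3.7 mg/L × 760,785 L = 2,815,000 mg = 2815 g.
Product at 60.5% available chlorine: 2815 / 0.605 = 4653 g.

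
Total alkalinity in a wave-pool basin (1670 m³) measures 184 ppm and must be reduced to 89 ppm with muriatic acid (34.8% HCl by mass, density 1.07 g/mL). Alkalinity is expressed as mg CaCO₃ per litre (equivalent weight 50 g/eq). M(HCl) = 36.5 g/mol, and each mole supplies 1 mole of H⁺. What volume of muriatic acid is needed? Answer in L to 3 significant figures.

Volume: 1670 m³ = 1,670,000 L.
Alkalinity to neutralize: (184 − 89) = 95 mg/L as CaCO₃ × 1,670,000 L = 158,600 g as CaCO₃.
Equivalents of H⁺ required: 158,600 ÷ 50 g/eq = 3173 eq = 3173 mol HCl.
Mass of HCl: 3173 × 36.5 = 115,800 g.
Mass of 34.8% solution: 115,800 / 0.348 = 332,800 g.
Volume: 332,800 g ÷ 1.07 g/mL = 311,000 mL.

311 L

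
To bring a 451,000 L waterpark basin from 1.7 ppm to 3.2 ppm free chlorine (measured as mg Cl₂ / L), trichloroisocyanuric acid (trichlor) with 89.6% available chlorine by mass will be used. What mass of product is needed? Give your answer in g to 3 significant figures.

755 g

Chlorine deficit: 3.2 − 1.7 = 1.5 ppm = 1.5 mg/L as Cl₂.
Cl₂ equivalent needed: 1.5 mg/L × 451,000 L = 676,500 mg = 676.5 g.
Product at 89.6% available chlorine: 676.5 / 0.896 = 755 g.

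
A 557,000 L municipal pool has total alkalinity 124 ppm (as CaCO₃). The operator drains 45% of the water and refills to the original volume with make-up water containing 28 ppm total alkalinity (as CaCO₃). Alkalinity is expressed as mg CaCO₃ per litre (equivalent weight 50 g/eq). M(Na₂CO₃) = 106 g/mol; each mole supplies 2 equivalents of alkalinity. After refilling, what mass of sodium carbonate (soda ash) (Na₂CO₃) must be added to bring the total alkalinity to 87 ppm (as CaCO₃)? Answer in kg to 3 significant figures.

After draining 45% and refilling: 124 × 0.55 + 28 × 0.45 = 80.8 ppm.
Deficit to target: 87 − 80.8 = 6.2 mg/L.
As CaCO₃: 6.2 mg/L × 557,000 L = 3453 g; ÷ 50 g/eq ÷ 2 = 34.53 mol Na₂CO₃.
Mass: 34.53 × 106 = 3661 g.

3.66 kg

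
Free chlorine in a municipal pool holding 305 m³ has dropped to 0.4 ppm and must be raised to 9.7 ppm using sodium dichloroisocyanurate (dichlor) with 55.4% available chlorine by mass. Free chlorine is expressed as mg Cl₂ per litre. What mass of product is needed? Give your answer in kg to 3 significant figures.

5.12 kg

Volume: 305 m³ = 305,000 L.
Chlorine deficit: 9.7 − 0.4 = 9.3 ppm = 9.3 mg/L as Cl₂.
Cl₂ equivalent needed: 9.3 mg/L × 305,000 L = 2,836,000 mg = 2836 g.
Product at 55.4% available chlorine: 2836 / 0.554 = 5120 g.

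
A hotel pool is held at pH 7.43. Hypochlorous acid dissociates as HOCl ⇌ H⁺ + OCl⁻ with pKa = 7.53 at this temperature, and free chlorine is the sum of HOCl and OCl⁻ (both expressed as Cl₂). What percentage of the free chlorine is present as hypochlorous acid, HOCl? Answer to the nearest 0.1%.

[OCl⁻]/[HOCl] = 10^(pH − pKa) = 10^(7.43 − 7.53) = 10^-0.10 = 0.7943.
Fraction as HOCl = 1 / (1 + 0.7943) = 0.5573.

55.7%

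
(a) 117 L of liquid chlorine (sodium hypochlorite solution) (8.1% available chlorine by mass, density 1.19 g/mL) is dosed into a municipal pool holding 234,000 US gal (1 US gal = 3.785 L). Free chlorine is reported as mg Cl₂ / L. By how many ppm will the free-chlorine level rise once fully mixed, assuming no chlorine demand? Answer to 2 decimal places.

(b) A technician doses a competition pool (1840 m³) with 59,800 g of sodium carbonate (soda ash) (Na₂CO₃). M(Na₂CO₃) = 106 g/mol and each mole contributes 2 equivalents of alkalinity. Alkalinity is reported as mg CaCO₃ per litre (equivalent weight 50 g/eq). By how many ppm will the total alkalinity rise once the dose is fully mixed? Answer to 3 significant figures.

(a) Volume: 234,000 US gal × 3.785 L/gal = 885,690 L.
(a) Mass of solution: 117 L × 1000 mL/L × 1.19 g/mL = 139,200 g.
(a) Available chlorine delivered: 139,200 g × 0.081 = 11,280 g as Cl₂.
(a) Concentration rise: 11,280 g / 885,690 L = 12.73 mg/L = 12.73 ppm.

(b) Volume: 1840 m³ = 1,840,000 L.
(b) Moles of Na₂CO₃: 59,800 g ÷ 106 g/mol = 564.2 mol → 1128 eq of alkalinity.
(b) As CaCO₃: 1128 eq × 50 g/eq = 56,420 g.
(b) Rise: 56,420 g / 1,840,000 L × 1000 = 30.66 mg/L.

(a) 12.73 ppm; (b) 30.7 ppm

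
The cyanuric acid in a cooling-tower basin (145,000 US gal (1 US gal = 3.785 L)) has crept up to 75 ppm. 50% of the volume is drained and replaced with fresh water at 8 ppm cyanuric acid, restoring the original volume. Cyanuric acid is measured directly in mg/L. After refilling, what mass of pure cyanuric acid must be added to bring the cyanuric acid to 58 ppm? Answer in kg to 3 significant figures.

Volume: 145,000 US gal × 3.785 L/gal = 548,825 L.
After draining 50% and refilling: 75 × 0.50 + 8 × 0.50 = 41.5 ppm.
Deficit to target: 58 − 41.5 = 16.5 mg/L.
Mass: 16.5 mg/L × 548,825 L = 9056 g cyanuric acid.

9.06 kg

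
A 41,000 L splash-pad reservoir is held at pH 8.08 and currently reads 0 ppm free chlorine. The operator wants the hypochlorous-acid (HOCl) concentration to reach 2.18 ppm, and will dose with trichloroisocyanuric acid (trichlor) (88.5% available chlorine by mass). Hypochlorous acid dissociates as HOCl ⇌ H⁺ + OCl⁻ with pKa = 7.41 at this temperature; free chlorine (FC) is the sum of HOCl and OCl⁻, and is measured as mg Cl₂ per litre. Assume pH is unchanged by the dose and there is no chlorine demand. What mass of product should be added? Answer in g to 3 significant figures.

[OCl⁻]/[HOCl] = 10^(pH − pKa) = 10^(8.08 − 7.41) = 4.677; fraction as HOCl = 1/(1 + 4.677) = 0.1761.
Free chlorine required for 2.18 ppm HOCl: 2.18 / 0.1761 = 12.38 ppm.
FC to add: 12.38 − 0 = 12.38 mg/L as Cl₂.
Cl₂ equivalent: 12.38 mg/L × 41,000 L = 507.4 g.
Product at 88.5% available Cl: 507.4 / 0.885 = 573.4 g.

573 g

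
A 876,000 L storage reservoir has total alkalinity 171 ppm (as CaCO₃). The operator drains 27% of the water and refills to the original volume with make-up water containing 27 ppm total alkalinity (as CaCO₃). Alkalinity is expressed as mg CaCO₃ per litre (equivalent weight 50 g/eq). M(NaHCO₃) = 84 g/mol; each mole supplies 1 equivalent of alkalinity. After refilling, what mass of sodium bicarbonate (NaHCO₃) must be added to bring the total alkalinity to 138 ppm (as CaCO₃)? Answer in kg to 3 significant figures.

8.65 kg

After draining 27% and refilling: 171 × 0.73 + 27 × 0.27 = 132.12 ppm.
Deficit to target: 138 − 132.12 = 5.88 mg/L.
As CaCO₃: 5.88 mg/L × 876,000 L = 5151 g; ÷ 50 g/eq ÷ 1 = 103 mol NaHCO₃.
Mass: 103 × 84 = 8653 g.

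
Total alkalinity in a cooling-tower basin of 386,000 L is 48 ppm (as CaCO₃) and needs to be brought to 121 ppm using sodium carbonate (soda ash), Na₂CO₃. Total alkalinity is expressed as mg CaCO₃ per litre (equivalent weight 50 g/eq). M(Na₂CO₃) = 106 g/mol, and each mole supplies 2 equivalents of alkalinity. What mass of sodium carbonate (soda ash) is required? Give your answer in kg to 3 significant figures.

Alkalinity to add: (121 − 48) = 73 mg/L as CaCO₃ × 386,000 L = 28,180 g as CaCO₃.
Equivalents: 28,180 g ÷ 50 g/eq = 563.6 eq.
Each mole of Na₂CO₃ supplies 2 eq, so 563.6 / 2 = 281.8 mol.
Mass: 281.8 mol × 106 g/mol = 29,870 g.

29.9 kg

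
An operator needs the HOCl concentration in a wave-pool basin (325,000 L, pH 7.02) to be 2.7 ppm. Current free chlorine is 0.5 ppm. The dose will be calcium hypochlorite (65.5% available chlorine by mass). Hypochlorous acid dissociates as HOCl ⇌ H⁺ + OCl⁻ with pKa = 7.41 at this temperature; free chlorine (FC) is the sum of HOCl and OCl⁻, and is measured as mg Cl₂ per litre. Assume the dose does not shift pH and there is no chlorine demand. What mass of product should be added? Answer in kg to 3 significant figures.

[OCl⁻]/[HOCl] = 10^(pH − pKa) = 10^(7.02 − 7.41) = 0.4074; fraction as HOCl = 1/(1 + 0.4074) = 0.7105.
Free chlorine required for 2.7 ppm HOCl: 2.7 / 0.7105 = 3.8 ppm.
FC to add: 3.8 − 0.5 = 3.3 mg/L as Cl₂.
Cl₂ equivalent: 3.3 mg/L × 325,000 L = 1072 g.
Product at 65.5% available Cl: 1072 / 0.655 = 1637 g.

1.64 kg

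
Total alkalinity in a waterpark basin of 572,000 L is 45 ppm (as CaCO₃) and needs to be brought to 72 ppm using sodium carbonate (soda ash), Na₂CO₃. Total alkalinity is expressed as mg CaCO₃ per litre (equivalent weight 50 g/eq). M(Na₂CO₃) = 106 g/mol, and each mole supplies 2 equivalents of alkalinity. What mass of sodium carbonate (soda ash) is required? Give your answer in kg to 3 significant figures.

16.4 kg

Alkalinity to add: (72 − 45) = 27 mg/L as CaCO₃ × 572,000 L = 15,440 g as CaCO₃.
Equivalents: 15,440 g ÷ 50 g/eq = 308.9 eq.
Each mole of Na₂CO₃ supplies 2 eq, so 308.9 / 2 = 154.4 mol.
Mass: 154.4 mol × 106 g/mol = 16,370 g.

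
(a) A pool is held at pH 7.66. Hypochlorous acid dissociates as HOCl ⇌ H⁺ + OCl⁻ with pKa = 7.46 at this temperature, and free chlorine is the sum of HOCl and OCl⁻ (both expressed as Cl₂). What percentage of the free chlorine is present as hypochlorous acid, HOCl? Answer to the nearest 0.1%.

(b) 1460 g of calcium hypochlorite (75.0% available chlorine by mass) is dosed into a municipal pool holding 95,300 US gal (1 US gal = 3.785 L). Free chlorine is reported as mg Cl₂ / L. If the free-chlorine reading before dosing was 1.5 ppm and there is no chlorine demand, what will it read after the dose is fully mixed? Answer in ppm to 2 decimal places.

(a) 38.7%; (b) 4.54 ppm

(a) [OCl⁻]/[HOCl] = 10^(pH − pKa) = 10^(7.66 − 7.46) = 10^0.20 = 1.585.
(a) Fraction as HOCl = 1 / (1 + 1.585) = 0.3869.

(b) Volume: 95,300 US gal × 3.785 L/gal = 360,710 L.
(b) Available chlorine delivered: 1460 g × 0.75 = 1095 g as Cl₂.
(b) Concentration rise: 1095 g / 360,710 L = 3.036 mg/L = 3.04 ppm.
(b) Final FC: 1.5 + 3.04 = 4.54 ppm.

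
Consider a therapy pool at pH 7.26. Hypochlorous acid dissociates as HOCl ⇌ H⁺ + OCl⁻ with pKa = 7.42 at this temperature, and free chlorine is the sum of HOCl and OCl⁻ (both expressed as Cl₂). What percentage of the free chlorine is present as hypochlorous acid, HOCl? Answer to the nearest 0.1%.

[OCl⁻]/[HOCl] = 10^(pH − pKa) = 10^(7.26 − 7.42) = 10^-0.16 = 0.6918.
Fraction as HOCl = 1 / (1 + 0.6918) = 0.5911.

59.1%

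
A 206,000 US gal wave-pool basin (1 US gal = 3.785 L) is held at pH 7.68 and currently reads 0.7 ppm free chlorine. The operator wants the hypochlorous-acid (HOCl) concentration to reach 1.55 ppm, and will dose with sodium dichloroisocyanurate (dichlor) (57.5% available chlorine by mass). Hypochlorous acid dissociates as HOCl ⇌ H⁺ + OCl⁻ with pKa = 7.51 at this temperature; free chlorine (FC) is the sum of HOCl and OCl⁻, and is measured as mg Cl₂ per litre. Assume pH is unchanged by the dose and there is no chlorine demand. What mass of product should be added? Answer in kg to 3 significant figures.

Volume: 206,000 US gal × 3.785 L/gal = 779,710 L.
[OCl⁻]/[HOCl] = 10^(pH − pKa) = 10^(7.68 − 7.51) = 1.479; fraction as HOCl = 1/(1 + 1.479) = 0.4034.
Free chlorine required for 1.55 ppm HOCl: 1.55 / 0.4034 = 3.843 ppm.
FC to add: 3.843 − 0.7 = 3.143 mg/L as Cl₂.
Cl₂ equivalent: 3.143 mg/L × 779,710 L = 2450 g.
Product at 57.5% available Cl: 2450 / 0.575 = 4261 g.

4.26 kg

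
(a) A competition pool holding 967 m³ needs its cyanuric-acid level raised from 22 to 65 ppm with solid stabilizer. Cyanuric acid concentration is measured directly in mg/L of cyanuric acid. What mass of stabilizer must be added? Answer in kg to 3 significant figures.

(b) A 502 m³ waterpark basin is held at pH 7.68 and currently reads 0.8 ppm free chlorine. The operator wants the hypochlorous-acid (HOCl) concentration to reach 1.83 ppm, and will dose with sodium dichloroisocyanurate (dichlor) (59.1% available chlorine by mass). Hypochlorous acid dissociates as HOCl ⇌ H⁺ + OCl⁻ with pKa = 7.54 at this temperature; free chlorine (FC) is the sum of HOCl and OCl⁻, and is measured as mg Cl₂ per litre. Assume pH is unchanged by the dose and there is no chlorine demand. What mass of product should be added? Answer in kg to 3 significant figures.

(a) Volume: 967 m³ = 967,000 L.
(a) CYA to add: (65 − 22) = 43 mg/L × 967,000 L = 41,580 g cyanuric acid.

(b) Volume: 502 m³ = 502,000 L.
(b) [OCl⁻]/[HOCl] = 10^(pH − pKa) = 10^(7.68 − 7.54) = 1.38; fraction as HOCl = 1/(1 + 1.38) = 0.4201.
(b) Free chlorine required for 1.83 ppm HOCl: 1.83 / 0.4201 = 4.356 ppm.
(b) FC to add: 4.356 − 0.8 = 3.556 mg/L as Cl₂.
(b) Cl₂ equivalent: 3.556 mg/L × 502,000 L = 1785 g.
(b) Product at 59.1% available Cl: 1785 / 0.591 = 3021 g.

(a) 41.6 kg; (b) 3.02 kg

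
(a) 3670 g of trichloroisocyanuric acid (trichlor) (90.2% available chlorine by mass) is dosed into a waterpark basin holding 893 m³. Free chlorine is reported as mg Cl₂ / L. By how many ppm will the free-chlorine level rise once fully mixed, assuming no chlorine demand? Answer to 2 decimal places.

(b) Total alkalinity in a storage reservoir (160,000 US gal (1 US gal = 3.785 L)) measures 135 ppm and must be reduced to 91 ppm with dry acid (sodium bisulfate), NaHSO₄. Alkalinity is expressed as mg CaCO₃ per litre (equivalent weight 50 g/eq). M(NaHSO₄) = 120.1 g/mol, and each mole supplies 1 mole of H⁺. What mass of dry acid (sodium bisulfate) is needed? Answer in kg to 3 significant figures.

(a) 3.71 ppm; (b) 64.0 kg

(a) Volume: 893 m³ = 893,000 L.
(a) Available chlorine delivered: 3670 g × 0.902 = 3310 g as Cl₂.
(a) Concentration rise: 3310 g / 893,000 L = 3.707 mg/L = 3.71 ppm.

(b) Volume: 160,000 US gal × 3.785 L/gal = 605,600 L.
(b) Alkalinity to neutralize: (135 − 91) = 44 mg/L as CaCO₃ × 605,600 L = 26,650 g as CaCO₃.
(b) Equivalents of H⁺ required: 26,650 ÷ 50 g/eq = 532.9 eq = 532.9 mol NaHSO₄.
(b) Mass of NaHSO₄: 532.9 × 120.1 = 64,000 g.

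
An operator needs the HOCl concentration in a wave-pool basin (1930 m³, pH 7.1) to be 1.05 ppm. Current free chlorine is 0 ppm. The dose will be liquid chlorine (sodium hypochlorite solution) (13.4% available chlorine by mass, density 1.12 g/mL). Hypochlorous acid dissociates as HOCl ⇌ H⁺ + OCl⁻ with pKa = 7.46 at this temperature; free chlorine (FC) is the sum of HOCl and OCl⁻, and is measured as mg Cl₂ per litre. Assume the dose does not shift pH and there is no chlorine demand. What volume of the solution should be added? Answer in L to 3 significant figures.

19.4 L

Volume: 1930 m³ = 1,930,000 L.
[OCl⁻]/[HOCl] = 10^(pH − pKa) = 10^(7.1 − 7.46) = 0.4365; fraction as HOCl = 1/(1 + 0.4365) = 0.6961.
Free chlorine required for 1.05 ppm HOCl: 1.05 / 0.6961 = 1.508 ppm.
FC to add: 1.508 − 0 = 1.508 mg/L as Cl₂.
Cl₂ equivalent: 1.508 mg/L × 1,930,000 L = 2911 g.
Product at 13.4% available Cl: 2911 / 0.134 = 21,720 g.
Volume: 21,720 g ÷ 1.12 g/mL = 19,400 mL.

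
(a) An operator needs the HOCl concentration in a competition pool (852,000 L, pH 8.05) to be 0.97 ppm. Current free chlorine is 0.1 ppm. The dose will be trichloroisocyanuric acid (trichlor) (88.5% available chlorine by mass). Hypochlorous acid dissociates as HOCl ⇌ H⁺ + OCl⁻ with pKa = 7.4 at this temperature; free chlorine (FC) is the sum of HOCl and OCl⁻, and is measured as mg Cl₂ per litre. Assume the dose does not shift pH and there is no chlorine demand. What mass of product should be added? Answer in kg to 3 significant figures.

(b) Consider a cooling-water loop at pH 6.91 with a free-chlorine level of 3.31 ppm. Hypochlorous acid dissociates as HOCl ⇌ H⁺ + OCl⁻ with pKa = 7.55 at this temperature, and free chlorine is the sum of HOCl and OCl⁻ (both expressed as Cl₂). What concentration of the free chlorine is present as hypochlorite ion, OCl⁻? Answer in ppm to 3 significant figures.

(a) [OCl⁻]/[HOCl] = 10^(pH − pKa) = 10^(8.05 − 7.4) = 4.467; fraction as HOCl = 1/(1 + 4.467) = 0.1829.
(a) Free chlorine required for 0.97 ppm HOCl: 0.97 / 0.1829 = 5.303 ppm.
(a) FC to add: 5.303 − 0.1 = 5.203 mg/L as Cl₂.
(a) Cl₂ equivalent: 5.203 mg/L × 852,000 L = 4433 g.
(a) Product at 88.5% available Cl: 4433 / 0.885 = 5009 g.

(b) [OCl⁻]/[HOCl] = 10^(pH − pKa) = 10^(6.91 − 7.55) = 10^-0.64 = 0.2291.
(b) Fraction as HOCl = 1 / (1 + 0.2291) = 0.8136.
(b) OCl⁻ = (1 − 0.8136) × 3.31 ppm = 0.6169 ppm.

(a) 5.01 kg; (b) 0.617 ppm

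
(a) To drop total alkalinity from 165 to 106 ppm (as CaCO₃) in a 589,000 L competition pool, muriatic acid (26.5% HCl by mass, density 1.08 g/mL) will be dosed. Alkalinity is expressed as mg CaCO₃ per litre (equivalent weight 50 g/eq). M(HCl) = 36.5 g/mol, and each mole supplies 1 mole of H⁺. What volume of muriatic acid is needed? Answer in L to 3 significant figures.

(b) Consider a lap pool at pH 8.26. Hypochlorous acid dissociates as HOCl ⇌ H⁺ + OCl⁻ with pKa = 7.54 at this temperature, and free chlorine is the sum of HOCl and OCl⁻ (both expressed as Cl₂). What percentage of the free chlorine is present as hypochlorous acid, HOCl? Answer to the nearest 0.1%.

(a) 88.6 L; (b) 16.0%

(a) Alkalinity to neutralize: (165 − 106) = 59 mg/L as CaCO₃ × 589,000 L = 34,750 g as CaCO₃.
(a) Equivalents of H⁺ required: 34,750 ÷ 50 g/eq = 695 eq = 695 mol HCl.
(a) Mass of HCl: 695 × 36.5 = 25,370 g.
(a) Mass of 26.5% solution: 25,370 / 0.265 = 95,730 g.
(a) Volume: 95,730 g ÷ 1.08 g/mL = 88,640 mL.

(b) [OCl⁻]/[HOCl] = 10^(pH − pKa) = 10^(8.26 − 7.54) = 10^0.72 = 5.248.
(b) Fraction as HOCl = 1 / (1 + 5.248) = 0.16.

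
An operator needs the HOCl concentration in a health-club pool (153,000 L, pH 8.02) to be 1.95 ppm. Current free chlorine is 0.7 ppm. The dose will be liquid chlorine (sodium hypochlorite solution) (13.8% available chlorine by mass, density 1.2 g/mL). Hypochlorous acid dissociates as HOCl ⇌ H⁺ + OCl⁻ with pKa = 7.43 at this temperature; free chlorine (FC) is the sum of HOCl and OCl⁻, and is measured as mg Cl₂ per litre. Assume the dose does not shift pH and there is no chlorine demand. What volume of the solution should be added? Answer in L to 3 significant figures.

8.16 L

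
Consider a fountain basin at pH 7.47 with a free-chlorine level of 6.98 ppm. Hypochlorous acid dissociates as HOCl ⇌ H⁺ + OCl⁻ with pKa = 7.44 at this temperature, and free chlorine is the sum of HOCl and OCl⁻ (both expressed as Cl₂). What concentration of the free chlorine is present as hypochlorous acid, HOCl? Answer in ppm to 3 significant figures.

[OCl⁻]/[HOCl] = 10^(pH − pKa) = 10^(7.47 − 7.44) = 10^0.03 = 1.072.
Fraction as HOCl = 1 / (1 + 1.072) = 0.4827.
HOCl = 0.4827 × 6.98 ppm = 3.37 ppm.

3.37 ppm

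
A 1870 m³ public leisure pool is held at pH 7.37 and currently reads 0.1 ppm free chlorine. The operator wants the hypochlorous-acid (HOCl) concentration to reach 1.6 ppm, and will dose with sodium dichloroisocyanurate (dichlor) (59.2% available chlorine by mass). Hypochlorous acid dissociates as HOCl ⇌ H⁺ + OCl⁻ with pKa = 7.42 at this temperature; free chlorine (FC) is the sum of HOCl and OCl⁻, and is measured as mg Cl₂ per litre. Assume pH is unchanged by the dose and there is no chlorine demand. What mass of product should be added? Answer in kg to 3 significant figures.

Volume: 1870 m³ = 1,870,000 L.
[OCl⁻]/[HOCl] = 10^(pH − pKa) = 10^(7.37 − 7.42) = 0.8913; fraction as HOCl = 1/(1 + 0.8913) = 0.5288.
Free chlorine required for 1.6 ppm HOCl: 1.6 / 0.5288 = 3.026 ppm.
FC to add: 3.026 − 0.1 = 2.926 mg/L as Cl₂.
Cl₂ equivalent: 2.926 mg/L × 1,870,000 L = 5472 g.
Product at 59.2% available Cl: 5472 / 0.592 = 9243 g.

9.24 kg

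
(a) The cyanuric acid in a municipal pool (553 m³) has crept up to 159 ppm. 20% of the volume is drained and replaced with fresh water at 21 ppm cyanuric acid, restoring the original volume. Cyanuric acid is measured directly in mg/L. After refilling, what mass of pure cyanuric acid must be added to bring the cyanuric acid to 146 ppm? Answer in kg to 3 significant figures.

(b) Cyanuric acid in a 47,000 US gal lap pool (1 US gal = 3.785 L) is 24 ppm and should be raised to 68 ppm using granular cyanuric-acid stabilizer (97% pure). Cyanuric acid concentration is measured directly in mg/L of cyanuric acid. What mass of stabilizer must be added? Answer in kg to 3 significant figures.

(a) Volume: 553 m³ = 553,000 L.
(a) After draining 20% and refilling: 159 × 0.80 + 21 × 0.20 = 131.4 ppm.
(a) Deficit to target: 146 − 131.4 = 14.6 mg/L.
(a) Mass: 14.6 mg/L × 553,000 L = 8074 g cyanuric acid.

(b) Volume: 47,000 US gal × 3.785 L/gal = 177,895 L.
(b) CYA to add: (68 − 24) = 44 mg/L × 177,895 L = 7827 g cyanuric acid.
(b) At 97% purity: 7827 / 0.97 = 8069 g product.

(a) 8.07 kg; (b) 8.07 kg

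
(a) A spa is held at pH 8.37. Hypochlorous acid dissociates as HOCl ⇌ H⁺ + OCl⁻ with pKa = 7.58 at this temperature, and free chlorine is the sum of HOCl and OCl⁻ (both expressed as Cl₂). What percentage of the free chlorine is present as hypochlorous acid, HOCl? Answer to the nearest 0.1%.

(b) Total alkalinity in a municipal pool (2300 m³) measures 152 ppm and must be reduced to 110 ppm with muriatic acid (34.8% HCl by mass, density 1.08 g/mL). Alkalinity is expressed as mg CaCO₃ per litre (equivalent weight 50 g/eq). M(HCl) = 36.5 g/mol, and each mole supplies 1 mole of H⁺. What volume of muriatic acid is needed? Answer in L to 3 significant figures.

(a) 14.0%; (b) 188 L

(a) [OCl⁻]/[HOCl] = 10^(pH − pKa) = 10^(8.37 − 7.58) = 10^0.79 = 6.166.
(a) Fraction as HOCl = 1 / (1 + 6.166) = 0.1395.

(b) Volume: 2300 m³ = 2,300,000 L.
(b) Alkalinity to neutralize: (152 − 110) = 42 mg/L as CaCO₃ × 2,300,000 L = 96,600 g as CaCO₃.
(b) Equivalents of H⁺ required: 96,600 ÷ 50 g/eq = 1932 eq = 1932 mol HCl.
(b) Mass of HCl: 1932 × 36.5 = 70,520 g.
(b) Mass of 34.8% solution: 70,520 / 0.348 = 202,600 g.
(b) Volume: 202,600 g ÷ 1.08 g/mL = 187,600 mL.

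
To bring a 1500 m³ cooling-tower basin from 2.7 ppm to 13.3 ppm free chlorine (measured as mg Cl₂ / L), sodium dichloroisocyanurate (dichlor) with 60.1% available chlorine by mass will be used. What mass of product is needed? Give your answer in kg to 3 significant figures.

26.5 kg

Volume: 1500 m³ = 1,500,000 L.
Chlorine deficit: 13.3 − 2.7 = 10.6 ppm = 10.6 mg/L as Cl₂.
Cl₂ equivalent needed: 10.6 mg/L × 1,500,000 L = 15,900,000 mg = 15,900 g.
Product at 60.1% available chlorine: 15,900 / 0.601 = 26,460 g.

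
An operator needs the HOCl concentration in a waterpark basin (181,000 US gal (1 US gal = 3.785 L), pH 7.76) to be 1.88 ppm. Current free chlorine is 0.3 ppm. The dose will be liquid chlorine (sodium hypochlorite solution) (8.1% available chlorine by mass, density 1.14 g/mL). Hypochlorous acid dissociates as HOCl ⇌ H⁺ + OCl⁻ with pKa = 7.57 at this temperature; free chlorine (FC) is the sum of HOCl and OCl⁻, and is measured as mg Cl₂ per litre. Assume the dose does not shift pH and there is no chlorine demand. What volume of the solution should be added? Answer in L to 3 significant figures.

Volume: 181,000 US gal × 3.785 L/gal = 685,085 L.
[OCl⁻]/[HOCl] = 10^(pH − pKa) = 10^(7.76 − 7.57) = 1.549; fraction as HOCl = 1/(1 + 1.549) = 0.3923.
Free chlorine required for 1.88 ppm HOCl: 1.88 / 0.3923 = 4.792 ppm.
FC to add: 4.792 − 0.3 = 4.492 mg/L as Cl₂.
Cl₂ equivalent: 4.492 mg/L × 685,085 L = 3077 g.
Product at 8.1% available Cl: 3077 / 0.081 = 37,990 g.
Volume: 37,990 g ÷ 1.14 g/mL = 33,330 mL.

33.3 L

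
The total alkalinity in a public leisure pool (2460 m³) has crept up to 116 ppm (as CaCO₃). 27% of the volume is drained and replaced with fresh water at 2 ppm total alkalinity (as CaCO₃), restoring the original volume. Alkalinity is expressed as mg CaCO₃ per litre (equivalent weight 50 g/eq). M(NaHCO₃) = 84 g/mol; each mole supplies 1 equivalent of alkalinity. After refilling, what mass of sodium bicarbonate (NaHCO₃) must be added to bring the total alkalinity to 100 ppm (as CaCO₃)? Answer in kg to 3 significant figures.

61.1 kg

Volume: 2460 m³ = 2,460,000 L.
After draining 27% and refilling: 116 × 0.73 + 2 × 0.27 = 85.22 ppm.
Deficit to target: 100 − 85.22 = 14.78 mg/L.
As CaCO₃: 14.78 mg/L × 2,460,000 L = 36,360 g; ÷ 50 g/eq ÷ 1 = 727.2 mol NaHCO₃.
Mass: 727.2 × 84 = 61,080 g.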